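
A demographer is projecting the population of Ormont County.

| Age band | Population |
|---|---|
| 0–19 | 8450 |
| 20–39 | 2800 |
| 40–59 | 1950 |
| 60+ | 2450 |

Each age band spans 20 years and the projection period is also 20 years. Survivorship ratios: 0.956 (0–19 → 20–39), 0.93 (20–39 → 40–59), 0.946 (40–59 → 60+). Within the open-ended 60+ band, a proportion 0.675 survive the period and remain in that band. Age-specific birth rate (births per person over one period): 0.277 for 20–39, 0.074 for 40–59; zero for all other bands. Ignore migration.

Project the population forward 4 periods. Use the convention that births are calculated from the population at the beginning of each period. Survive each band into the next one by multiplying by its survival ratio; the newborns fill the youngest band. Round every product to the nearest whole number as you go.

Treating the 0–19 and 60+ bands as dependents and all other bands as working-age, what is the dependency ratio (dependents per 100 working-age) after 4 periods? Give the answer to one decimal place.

Call the groups 1 to 4, youngest first.
Period 1.
Births: 2800 × 0.277 = 776  |  1950 × 0.074 = 144 → total 920
Group 2: 8450 × 0.956 = 8078
Group 3: 2800 × 0.93 = 2604
Group 4: 1950 × 0.946 + 2450 × 0.675 = 1845 + 1654 = 3499
→ [920, 8078, 2604, 3499]
Period 2.
Births: 8078 × 0.277 = 2238  |  2604 × 0.074 = 193 → total 2431
Group 2: 920 × 0.956 = 880
Group 3: 8078 × 0.93 = 7513
Group 4: 2604 × 0.946 + 3499 × 0.675 = 2463 + 2362 = 4825
→ [2431, 880, 7513, 4825]
Period 3.
Births: 880 × 0.277 = 244  |  7513 × 0.074 = 556 → total 800
Group 2: 2431 × 0.956 = 2324
Group 3: 880 × 0.93 = 818
Group 4: 7513 × 0.946 + 4825 × 0.675 = 7107 + 3257 = 10364
→ [800, 2324, 818, 10364]
Period 4.
Births: 2324 × 0.277 = 644  |  818 × 0.074 = 61 → total 705
Group 2: 800 × 0.956 = 765
Group 3: 2324 × 0.93 = 2161
Group 4: 818 × 0.946 + 10364 × 0.675 = 774 + 6996 = 7770
→ [705, 765, 2161, 7770]
Dependents (band 0–19 + band 60+) = 705 + 7770 = 8475; working-age = 2926; ratio = 8475/2926 × 100 = 289.6

289.6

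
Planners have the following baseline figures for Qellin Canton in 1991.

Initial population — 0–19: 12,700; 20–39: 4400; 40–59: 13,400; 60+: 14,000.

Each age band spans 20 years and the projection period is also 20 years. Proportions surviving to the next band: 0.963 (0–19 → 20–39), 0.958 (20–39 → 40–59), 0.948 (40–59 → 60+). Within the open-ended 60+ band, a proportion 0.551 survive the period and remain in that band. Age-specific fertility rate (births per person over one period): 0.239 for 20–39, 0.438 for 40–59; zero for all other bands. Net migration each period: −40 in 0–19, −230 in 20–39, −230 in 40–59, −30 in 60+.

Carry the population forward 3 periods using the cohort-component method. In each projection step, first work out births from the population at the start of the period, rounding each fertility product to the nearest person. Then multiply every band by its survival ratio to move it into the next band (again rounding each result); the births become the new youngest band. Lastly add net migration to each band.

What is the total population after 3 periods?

35400

— Period 1 —
Births: 4400 × 0.239 = 1052  |  13400 × 0.438 = 5869 ⇒ total 6921
20–39: 12700 × 0.963 = 12230
40–59: 4400 × 0.958 = 4215
60+: 13400 × 0.948 + 14000 × 0.551 = 12703 + 7714 = 20417
Net migration: 0–19 − 40 → 6881; 20–39 − 230 → 12000; 40–59 − 230 → 3985; 60+ − 30 → 20387
→ [6881, 12000, 3985, 20387]
— Period 2 —
Births: 12000 × 0.239 = 2868  |  3985 × 0.438 = 1745 ⇒ total 4613
20–39: 6881 × 0.963 = 6626
40–59: 12000 × 0.958 = 11496
60+: 3985 × 0.948 + 20387 × 0.551 = 3778 + 11233 = 15011
Net migration: 0–19 − 40 → 4573; 20–39 − 230 → 6396; 40–59 − 230 → 11266; 60+ − 30 → 14981
→ [4573, 6396, 11266, 14981]
— Period 3 —
Births: 6396 × 0.239 = 1529  |  11266 × 0.438 = 4935 ⇒ total 6464
20–39: 4573 × 0.963 = 4404
40–59: 6396 × 0.958 = 6127
60+: 11266 × 0.948 + 14981 × 0.551 = 10680 + 8255 = 18935
Net migration: 0–19 − 40 → 6424; 20–39 − 230 → 4174; 40–59 − 230 → 5897; 60+ − 30 → 18905
→ [6424, 4174, 5897, 18905]
Total after period 3: 6424 + 4174 + 5897 + 18905 = 35400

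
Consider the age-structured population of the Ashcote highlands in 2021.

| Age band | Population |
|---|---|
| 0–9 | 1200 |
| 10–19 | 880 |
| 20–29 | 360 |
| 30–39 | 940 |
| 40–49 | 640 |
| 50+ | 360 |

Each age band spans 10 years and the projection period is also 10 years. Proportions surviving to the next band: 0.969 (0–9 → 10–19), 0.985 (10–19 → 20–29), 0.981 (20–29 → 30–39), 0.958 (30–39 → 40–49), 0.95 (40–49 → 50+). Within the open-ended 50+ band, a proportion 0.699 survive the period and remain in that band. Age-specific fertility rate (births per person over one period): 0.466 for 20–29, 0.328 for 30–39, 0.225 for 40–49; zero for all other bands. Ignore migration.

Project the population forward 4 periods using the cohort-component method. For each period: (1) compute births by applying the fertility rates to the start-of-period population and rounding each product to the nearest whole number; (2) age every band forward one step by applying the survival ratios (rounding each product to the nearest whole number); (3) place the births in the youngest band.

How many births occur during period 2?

723

Period 1.
Births: 360 × 0.466 = 168  |  940 × 0.328 = 308  |  640 × 0.225 = 144 → 620
10–19: 1200 × 0.969 = 1163
20–29: 880 × 0.985 = 867
30–39: 360 × 0.981 = 353
40–49: 940 × 0.958 = 901
50+: 640 × 0.95 + 360 × 0.699 = 608 + 252 = 860
Giving 620 / 1163 / 867 / 353 / 901 / 860.
Period 2.
Births: 867 × 0.466 = 404  |  353 × 0.328 = 116  |  901 × 0.225 = 203 → 723
10–19: 620 × 0.969 = 601
20–29: 1163 × 0.985 = 1146
30–39: 867 × 0.981 = 851
40–49: 353 × 0.958 = 338
50+: 901 × 0.95 + 860 × 0.699 = 856 + 601 = 1457
Giving 723 / 601 / 1146 / 851 / 338 / 1457.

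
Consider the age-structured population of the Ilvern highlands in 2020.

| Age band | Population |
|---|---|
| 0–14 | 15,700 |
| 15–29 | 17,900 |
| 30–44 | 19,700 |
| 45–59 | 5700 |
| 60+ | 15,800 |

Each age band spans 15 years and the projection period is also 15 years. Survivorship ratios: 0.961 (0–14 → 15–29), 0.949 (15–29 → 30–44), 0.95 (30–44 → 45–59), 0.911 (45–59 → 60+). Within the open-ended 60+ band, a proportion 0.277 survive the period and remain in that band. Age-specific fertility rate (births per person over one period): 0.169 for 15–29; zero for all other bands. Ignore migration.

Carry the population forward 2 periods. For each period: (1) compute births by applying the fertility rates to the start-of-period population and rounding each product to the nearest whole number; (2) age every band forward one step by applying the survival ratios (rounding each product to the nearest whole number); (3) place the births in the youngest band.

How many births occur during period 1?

(Bands numbered youngest = 1 to oldest = 5.)
[period 1]
Births: 17900 * 0.169 = 3025
Band 2: 15700 * 0.961 = 15088
Band 3: 17900 * 0.949 = 16987
Band 4: 19700 * 0.95 = 18715
Band 5: 5700 * 0.911 + 15800 * 0.277 = 5193 + 4377 = 9570
→ [3025, 15088, 16987, 18715, 9570]

3025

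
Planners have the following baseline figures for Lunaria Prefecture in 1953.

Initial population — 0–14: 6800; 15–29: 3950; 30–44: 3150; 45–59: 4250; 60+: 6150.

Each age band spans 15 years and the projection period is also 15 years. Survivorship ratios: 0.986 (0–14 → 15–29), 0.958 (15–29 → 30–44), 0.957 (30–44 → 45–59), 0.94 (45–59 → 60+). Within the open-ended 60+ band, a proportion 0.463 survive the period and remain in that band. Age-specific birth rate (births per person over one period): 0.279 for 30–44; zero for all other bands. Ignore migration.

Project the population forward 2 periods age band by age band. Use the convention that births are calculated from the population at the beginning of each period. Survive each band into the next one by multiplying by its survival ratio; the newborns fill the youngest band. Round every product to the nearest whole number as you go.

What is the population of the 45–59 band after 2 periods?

3621

(Groups numbered youngest = 1 to oldest = 5.)
Period 1.
Births: 3150 × 0.279 = 879
Group 2: 6800 × 0.986 = 6705
Group 3: 3950 × 0.958 = 3784
Group 4: 3150 × 0.957 = 3015
Group 5: 4250 × 0.94 + 6150 × 0.463 = 3995 + 2847 = 6842
Giving 879 / 6705 / 3784 / 3015 / 6842.
Period 2.
Births: 3784 × 0.279 = 1056
Group 2: 879 × 0.986 = 867
Group 3: 6705 × 0.958 = 6423
Group 4: 3784 × 0.957 = 3621
Group 5: 3015 × 0.94 + 6842 × 0.463 = 2834 + 3168 = 6002
Giving 1056 / 867 / 6423 / 3621 / 6002.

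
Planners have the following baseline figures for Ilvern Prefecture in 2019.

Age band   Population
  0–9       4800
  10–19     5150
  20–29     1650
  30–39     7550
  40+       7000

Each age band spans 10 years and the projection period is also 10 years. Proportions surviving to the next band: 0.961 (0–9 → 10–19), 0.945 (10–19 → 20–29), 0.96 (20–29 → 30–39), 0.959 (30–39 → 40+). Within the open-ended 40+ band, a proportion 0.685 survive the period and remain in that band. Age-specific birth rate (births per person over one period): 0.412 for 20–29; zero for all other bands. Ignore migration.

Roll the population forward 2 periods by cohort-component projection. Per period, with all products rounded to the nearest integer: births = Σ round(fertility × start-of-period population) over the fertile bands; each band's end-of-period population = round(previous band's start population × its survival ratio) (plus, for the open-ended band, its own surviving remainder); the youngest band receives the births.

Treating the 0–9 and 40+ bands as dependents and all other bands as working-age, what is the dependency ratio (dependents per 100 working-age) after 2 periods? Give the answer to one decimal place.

121.5

Call the groups 1 to 5, youngest first.
— Period 1 —
Births: 1650 × 0.412 = 680
Group 2: 4800 × 0.961 = 4613
Group 3: 5150 × 0.945 = 4867
Group 4: 1650 × 0.96 = 1584
Group 5: 7550 × 0.959 + 7000 × 0.685 = 7240 + 4795 = 12035
Giving 680 / 4613 / 4867 / 1584 / 12035.
— Period 2 —
Births: 4867 × 0.412 = 2005
Group 2: 680 × 0.961 = 653
Group 3: 4613 × 0.945 = 4359
Group 4: 4867 × 0.96 = 4672
Group 5: 1584 × 0.959 + 12035 × 0.685 = 1519 + 8244 = 9763
Giving 2005 / 653 / 4359 / 4672 / 9763.
Dependents (band 0–9 + band 40+) = 2005 + 9763 = 11768; working-age = 9684; ratio = 11768/9684 × 100 = 121.5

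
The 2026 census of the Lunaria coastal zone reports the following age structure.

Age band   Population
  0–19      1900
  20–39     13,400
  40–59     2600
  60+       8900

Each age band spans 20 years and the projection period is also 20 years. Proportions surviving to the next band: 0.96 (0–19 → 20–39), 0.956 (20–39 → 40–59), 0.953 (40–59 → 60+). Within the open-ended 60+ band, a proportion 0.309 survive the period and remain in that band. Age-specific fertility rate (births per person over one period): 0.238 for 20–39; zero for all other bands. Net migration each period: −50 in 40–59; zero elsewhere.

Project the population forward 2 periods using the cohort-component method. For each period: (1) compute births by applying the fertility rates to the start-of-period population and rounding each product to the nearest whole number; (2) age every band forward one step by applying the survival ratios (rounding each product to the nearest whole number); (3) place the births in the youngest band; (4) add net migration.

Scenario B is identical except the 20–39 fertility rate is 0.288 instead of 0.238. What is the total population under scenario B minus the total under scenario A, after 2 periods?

After projecting period 1:
Births: 13400 × 0.238 = 3189
20–39: 1900 × 0.96 = 1824
40–59: 13400 × 0.956 = 12810
60+: 2600 × 0.953 + 8900 × 0.309 = 2478 + 2750 = 5228
Net migration: 40–59 − 50 → 12760
Population now: 0–19=3189, 20–39=1824, 40–59=12760, 60+=5228
After projecting period 2:
Births: 1824 × 0.238 = 434
20–39: 3189 × 0.96 = 3061
40–59: 1824 × 0.956 = 1744
60+: 12760 × 0.953 + 5228 × 0.309 = 12160 + 1615 = 13775
Net migration: 40–59 − 50 → 1694
Population now: 0–19=434, 20–39=3061, 40–59=1694, 60+=13775
Scenario A total after 2 periods: 18964
Scenario B projection —
After projecting period 1:
Births: 13400 × 0.288 = 3859
20–39: 1900 × 0.96 = 1824
40–59: 13400 × 0.956 = 12810
60+: 2600 × 0.953 + 8900 × 0.309 = 2478 + 2750 = 5228
Net migration: 40–59 − 50 → 12760
Population now: 0–19=3859, 20–39=1824, 40–59=12760, 60+=5228
After projecting period 2:
Births: 1824 × 0.288 = 525
20–39: 3859 × 0.96 = 3705
40–59: 1824 × 0.956 = 1744
60+: 12760 × 0.953 + 5228 × 0.309 = 12160 + 1615 = 13775
Net migration: 40–59 − 50 → 1694
Population now: 0–19=525, 20–39=3705, 40–59=1694, 60+=13775
Scenario B total after 2 periods: 19699
Difference B − A = 19699 − 18964 = 735

735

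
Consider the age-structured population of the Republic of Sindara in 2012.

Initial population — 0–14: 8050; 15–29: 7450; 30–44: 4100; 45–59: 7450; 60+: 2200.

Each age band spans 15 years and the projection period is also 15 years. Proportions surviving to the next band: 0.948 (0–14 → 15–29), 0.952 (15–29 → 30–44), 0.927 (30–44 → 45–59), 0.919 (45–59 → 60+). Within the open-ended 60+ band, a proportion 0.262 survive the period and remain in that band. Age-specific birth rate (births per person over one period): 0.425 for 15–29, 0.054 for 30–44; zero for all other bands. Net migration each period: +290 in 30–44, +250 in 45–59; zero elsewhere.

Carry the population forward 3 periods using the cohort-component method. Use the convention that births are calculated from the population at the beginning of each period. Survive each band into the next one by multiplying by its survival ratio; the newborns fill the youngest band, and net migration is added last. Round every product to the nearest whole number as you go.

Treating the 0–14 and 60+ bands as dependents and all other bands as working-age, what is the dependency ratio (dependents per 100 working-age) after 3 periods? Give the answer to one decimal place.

Let band 1 be 0–14 through band 5 = 60+.
Period 1:
Births: 7450 × 0.425 = 3166 ; 4100 × 0.054 = 221 → total 3387
Band 2: 8050 × 0.948 = 7631
Band 3: 7450 × 0.952 = 7092
Band 4: 4100 × 0.927 = 3801
Band 5: 7450 × 0.919 + 2200 × 0.262 = 6847 + 576 = 7423
Net migration: Band 3 + 290 → 7382; Band 4 + 250 → 4051
End of period: [3387, 7631, 7382, 4051, 7423]
Period 2:
Births: 7631 × 0.425 = 3243 ; 7382 × 0.054 = 399 → total 3642
Band 2: 3387 × 0.948 = 3211
Band 3: 7631 × 0.952 = 7265
Band 4: 7382 × 0.927 = 6843
Band 5: 4051 × 0.919 + 7423 × 0.262 = 3723 + 1945 = 5668
Net migration: Band 3 + 290 → 7555; Band 4 + 250 → 7093
End of period: [3642, 3211, 7555, 7093, 5668]
Period 3:
Births: 3211 × 0.425 = 1365 ; 7555 × 0.054 = 408 → total 1773
Band 2: 3642 × 0.948 = 3453
Band 3: 3211 × 0.952 = 3057
Band 4: 7555 × 0.927 = 7003
Band 5: 7093 × 0.919 + 5668 × 0.262 = 6518 + 1485 = 8003
Net migration: Band 3 + 290 → 3347; Band 4 + 250 → 7253
End of period: [1773, 3453, 3347, 7253, 8003]
Dependents (band 0–14 + band 60+) = 1773 + 8003 = 9776; working-age = 14053; ratio = 9776/14053 × 100 = 69.6

69.6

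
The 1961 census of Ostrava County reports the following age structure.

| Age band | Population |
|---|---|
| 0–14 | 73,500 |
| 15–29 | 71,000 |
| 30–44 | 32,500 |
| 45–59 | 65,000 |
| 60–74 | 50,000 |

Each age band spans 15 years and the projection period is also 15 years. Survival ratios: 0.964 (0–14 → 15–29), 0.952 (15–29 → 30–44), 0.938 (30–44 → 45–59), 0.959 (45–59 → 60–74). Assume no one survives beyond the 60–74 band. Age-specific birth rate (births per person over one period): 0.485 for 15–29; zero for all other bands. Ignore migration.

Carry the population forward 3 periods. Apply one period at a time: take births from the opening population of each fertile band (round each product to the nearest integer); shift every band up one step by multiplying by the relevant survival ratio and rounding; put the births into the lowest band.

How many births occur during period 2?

34364

Call the groups 1 to 5, youngest first.
Period 1.
Births: 71000 × 0.485 = 34435
Group 2: 73500 × 0.964 = 70854
Group 3: 71000 × 0.952 = 67592
Group 4: 32500 × 0.938 = 30485
Group 5: 65000 × 0.959 = 62335
End of period: [34435, 70854, 67592, 30485, 62335]
Period 2.
Births: 70854 × 0.485 = 34364
Group 2: 34435 × 0.964 = 33195
Group 3: 70854 × 0.952 = 67453
Group 4: 67592 × 0.938 = 63401
Group 5: 30485 × 0.959 = 29235
End of period: [34364, 33195, 67453, 63401, 29235]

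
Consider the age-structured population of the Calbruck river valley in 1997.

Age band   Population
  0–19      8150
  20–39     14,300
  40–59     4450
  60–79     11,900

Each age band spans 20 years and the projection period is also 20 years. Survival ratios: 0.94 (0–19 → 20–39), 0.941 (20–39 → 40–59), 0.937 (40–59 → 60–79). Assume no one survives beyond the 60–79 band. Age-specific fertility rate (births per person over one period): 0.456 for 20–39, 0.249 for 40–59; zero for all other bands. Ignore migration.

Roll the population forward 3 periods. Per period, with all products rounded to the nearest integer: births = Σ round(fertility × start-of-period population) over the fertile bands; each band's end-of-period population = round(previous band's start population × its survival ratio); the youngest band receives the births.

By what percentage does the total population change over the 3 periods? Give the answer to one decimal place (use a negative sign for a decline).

Call the bands 1 to 4, youngest first.
[period 1]
Births: 14300 × 0.456 = 6521 ; 4450 × 0.249 = 1108 — total 7629
Band 2: 8150 × 0.94 = 7661
Band 3: 14300 × 0.941 = 13456
Band 4: 4450 × 0.937 = 4170
→ [7629, 7661, 13456, 4170]
[period 2]
Births: 7661 × 0.456 = 3493 ; 13456 × 0.249 = 3351 — total 6844
Band 2: 7629 × 0.94 = 7171
Band 3: 7661 × 0.941 = 7209
Band 4: 13456 × 0.937 = 12608
→ [6844, 7171, 7209, 12608]
[period 3]
Births: 7171 × 0.456 = 3270 ; 7209 × 0.249 = 1795 — total 5065
Band 2: 6844 × 0.94 = 6433
Band 3: 7171 × 0.941 = 6748
Band 4: 7209 × 0.937 = 6755
→ [5065, 6433, 6748, 6755]
Total: 38800 → 25001; change = -13799; percentage change = -35.6%

-35.6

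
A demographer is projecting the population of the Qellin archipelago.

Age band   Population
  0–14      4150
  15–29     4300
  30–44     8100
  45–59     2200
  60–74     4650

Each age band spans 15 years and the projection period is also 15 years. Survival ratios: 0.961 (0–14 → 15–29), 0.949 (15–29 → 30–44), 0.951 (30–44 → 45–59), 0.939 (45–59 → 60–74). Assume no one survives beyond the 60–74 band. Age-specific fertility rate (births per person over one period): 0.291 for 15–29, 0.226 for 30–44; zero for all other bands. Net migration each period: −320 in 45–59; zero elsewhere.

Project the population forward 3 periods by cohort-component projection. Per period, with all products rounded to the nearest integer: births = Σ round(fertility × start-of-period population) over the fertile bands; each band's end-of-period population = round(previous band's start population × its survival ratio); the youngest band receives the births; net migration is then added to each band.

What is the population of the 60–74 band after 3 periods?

3344

[period 1]
Births: 4300 * 0.291 = 1251 ; 8100 * 0.226 = 1831 → 3082
15–29: 4150 * 0.961 = 3988
30–44: 4300 * 0.949 = 4081
45–59: 8100 * 0.951 = 7703
60–74: 2200 * 0.939 = 2066
Net migration: 45–59 − 320 → 7383
Population now: 0–14=3082, 15–29=3988, 30–44=4081, 45–59=7383, 60–74=2066
[period 2]
Births: 3988 * 0.291 = 1161 ; 4081 * 0.226 = 922 → 2083
15–29: 3082 * 0.961 = 2962
30–44: 3988 * 0.949 = 3785
45–59: 4081 * 0.951 = 3881
60–74: 7383 * 0.939 = 6933
Net migration: 45–59 − 320 → 3561
Population now: 0–14=2083, 15–29=2962, 30–44=3785, 45–59=3561, 60–74=6933
[period 3]
Births: 2962 * 0.291 = 862 ; 3785 * 0.226 = 855 → 1717
15–29: 2083 * 0.961 = 2002
30–44: 2962 * 0.949 = 2811
45–59: 3785 * 0.951 = 3600
60–74: 3561 * 0.939 = 3344
Net migration: 45–59 − 320 → 3280
Population now: 0–14=1717, 15–29=2002, 30–44=2811, 45–59=3280, 60–74=3344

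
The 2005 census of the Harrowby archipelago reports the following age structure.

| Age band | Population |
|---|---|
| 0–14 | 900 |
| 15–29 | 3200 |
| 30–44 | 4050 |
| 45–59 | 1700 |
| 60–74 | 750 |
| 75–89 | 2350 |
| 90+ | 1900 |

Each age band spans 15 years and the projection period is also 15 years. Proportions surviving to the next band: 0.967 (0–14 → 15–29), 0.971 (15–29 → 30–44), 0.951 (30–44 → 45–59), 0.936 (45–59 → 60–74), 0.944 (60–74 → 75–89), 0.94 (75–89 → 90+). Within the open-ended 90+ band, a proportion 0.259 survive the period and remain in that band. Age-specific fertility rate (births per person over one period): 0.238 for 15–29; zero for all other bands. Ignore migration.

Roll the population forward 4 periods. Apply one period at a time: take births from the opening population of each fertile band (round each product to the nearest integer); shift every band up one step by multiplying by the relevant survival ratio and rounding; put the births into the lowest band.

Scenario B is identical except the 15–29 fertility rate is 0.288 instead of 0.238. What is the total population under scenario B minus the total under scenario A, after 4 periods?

287

Call the bands 1 to 7, youngest first.
— Period 1 —
Births: 3200 × 0.238 = 762
Band 2: 900 × 0.967 = 870
Band 3: 3200 × 0.971 = 3107
Band 4: 4050 × 0.951 = 3852
Band 5: 1700 × 0.936 = 1591
Band 6: 750 × 0.944 = 708
Band 7: 2350 × 0.94 + 1900 × 0.259 = 2209 + 492 = 2701
→ [762, 870, 3107, 3852, 1591, 708, 2701]
— Period 2 —
Births: 870 × 0.238 = 207
Band 2: 762 × 0.967 = 737
Band 3: 870 × 0.971 = 845
Band 4: 3107 × 0.951 = 2955
Band 5: 3852 × 0.936 = 3605
Band 6: 1591 × 0.944 = 1502
Band 7: 708 × 0.94 + 2701 × 0.259 = 666 + 700 = 1366
→ [207, 737, 845, 2955, 3605, 1502, 1366]
— Period 3 —
Births: 737 × 0.238 = 175
Band 2: 207 × 0.967 = 200
Band 3: 737 × 0.971 = 716
Band 4: 845 × 0.951 = 804
Band 5: 2955 × 0.936 = 2766
Band 6: 3605 × 0.944 = 3403
Band 7: 1502 × 0.94 + 1366 × 0.259 = 1412 + 354 = 1766
→ [175, 200, 716, 804, 2766, 3403, 1766]
— Period 4 —
Births: 200 × 0.238 = 48
Band 2: 175 × 0.967 = 169
Band 3: 200 × 0.971 = 194
Band 4: 716 × 0.951 = 681
Band 5: 804 × 0.936 = 753
Band 6: 2766 × 0.944 = 2611
Band 7: 3403 × 0.94 + 1766 × 0.259 = 3199 + 457 = 3656
→ [48, 169, 194, 681, 753, 2611, 3656]
Scenario A total after 4 periods: 8112
Scenario B projection —
— Period 1 —
Births: 3200 × 0.288 = 922
Band 2: 900 × 0.967 = 870
Band 3: 3200 × 0.971 = 3107
Band 4: 4050 × 0.951 = 3852
Band 5: 1700 × 0.936 = 1591
Band 6: 750 × 0.944 = 708
Band 7: 2350 × 0.94 + 1900 × 0.259 = 2209 + 492 = 2701
→ [922, 870, 3107, 3852, 1591, 708, 2701]
— Period 2 —
Births: 870 × 0.288 = 251
Band 2: 922 × 0.967 = 892
Band 3: 870 × 0.971 = 845
Band 4: 3107 × 0.951 = 2955
Band 5: 3852 × 0.936 = 3605
Band 6: 1591 × 0.944 = 1502
Band 7: 708 × 0.94 + 2701 × 0.259 = 666 + 700 = 1366
→ [251, 892, 845, 2955, 3605, 1502, 1366]
— Period 3 —
Births: 892 × 0.288 = 257
Band 2: 251 × 0.967 = 243
Band 3: 892 × 0.971 = 866
Band 4: 845 × 0.951 = 804
Band 5: 2955 × 0.936 = 2766
Band 6: 3605 × 0.944 = 3403
Band 7: 1502 × 0.94 + 1366 × 0.259 = 1412 + 354 = 1766
→ [257, 243, 866, 804, 2766, 3403, 1766]
— Period 4 —
Births: 243 × 0.288 = 70
Band 2: 257 × 0.967 = 249
Band 3: 243 × 0.971 = 236
Band 4: 866 × 0.951 = 824
Band 5: 804 × 0.936 = 753
Band 6: 2766 × 0.944 = 2611
Band 7: 3403 × 0.94 + 1766 × 0.259 = 3199 + 457 = 3656
→ [70, 249, 236, 824, 753, 2611, 3656]
Scenario B total after 4 periods: 8399
Difference B − A = 8399 − 8112 = 287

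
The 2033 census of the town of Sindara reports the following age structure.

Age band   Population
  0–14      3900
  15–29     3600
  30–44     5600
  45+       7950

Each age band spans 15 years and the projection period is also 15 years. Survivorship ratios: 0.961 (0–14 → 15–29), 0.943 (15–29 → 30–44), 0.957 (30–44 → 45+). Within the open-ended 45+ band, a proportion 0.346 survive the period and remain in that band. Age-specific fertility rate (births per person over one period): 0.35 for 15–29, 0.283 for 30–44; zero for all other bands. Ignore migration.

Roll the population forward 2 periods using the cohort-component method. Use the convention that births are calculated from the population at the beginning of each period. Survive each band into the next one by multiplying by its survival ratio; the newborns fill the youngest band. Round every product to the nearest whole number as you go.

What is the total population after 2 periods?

14596

Call the bands 1 to 4, youngest first.
Period 1:
Births: 3600 × 0.35 = 1260, 5600 × 0.283 = 1585 → 2845
Band 2: 3900 × 0.961 = 3748
Band 3: 3600 × 0.943 = 3395
Band 4: 5600 × 0.957 + 7950 × 0.346 = 5359 + 2751 = 8110
Population now: 0–14=2845, 15–29=3748, 30–44=3395, 45+=8110
Period 2:
Births: 3748 × 0.35 = 1312, 3395 × 0.283 = 961 → 2273
Band 2: 2845 × 0.961 = 2734
Band 3: 3748 × 0.943 = 3534
Band 4: 3395 × 0.957 + 8110 × 0.346 = 3249 + 2806 = 6055
Population now: 0–14=2273, 15–29=2734, 30–44=3534, 45+=6055
Total after period 2: 2273 + 2734 + 3534 + 6055 = 14596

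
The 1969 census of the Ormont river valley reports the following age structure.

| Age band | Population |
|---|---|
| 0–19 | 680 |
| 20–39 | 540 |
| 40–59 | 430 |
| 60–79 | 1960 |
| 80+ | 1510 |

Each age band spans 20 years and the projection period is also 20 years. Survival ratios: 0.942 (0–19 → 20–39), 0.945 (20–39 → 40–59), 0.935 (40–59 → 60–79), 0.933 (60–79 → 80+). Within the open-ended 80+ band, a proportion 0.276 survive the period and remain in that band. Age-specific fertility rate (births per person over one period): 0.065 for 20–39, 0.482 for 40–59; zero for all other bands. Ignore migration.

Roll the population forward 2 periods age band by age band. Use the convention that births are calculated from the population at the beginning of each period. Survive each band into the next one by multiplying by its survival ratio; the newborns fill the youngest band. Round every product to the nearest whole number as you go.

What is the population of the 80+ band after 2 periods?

995

After projecting period 1:
Births: 540 × 0.065 = 35, 430 × 0.482 = 207 — total 242
20–39: 680 × 0.942 = 641
40–59: 540 × 0.945 = 510
60–79: 430 × 0.935 = 402
80+: 1960 × 0.933 + 1510 × 0.276 = 1829 + 417 = 2246
→ [242, 641, 510, 402, 2246]
After projecting period 2:
Births: 641 × 0.065 = 42, 510 × 0.482 = 246 — total 288
20–39: 242 × 0.942 = 228
40–59: 641 × 0.945 = 606
60–79: 510 × 0.935 = 477
80+: 402 × 0.933 + 2246 × 0.276 = 375 + 620 = 995
→ [288, 228, 606, 477, 995]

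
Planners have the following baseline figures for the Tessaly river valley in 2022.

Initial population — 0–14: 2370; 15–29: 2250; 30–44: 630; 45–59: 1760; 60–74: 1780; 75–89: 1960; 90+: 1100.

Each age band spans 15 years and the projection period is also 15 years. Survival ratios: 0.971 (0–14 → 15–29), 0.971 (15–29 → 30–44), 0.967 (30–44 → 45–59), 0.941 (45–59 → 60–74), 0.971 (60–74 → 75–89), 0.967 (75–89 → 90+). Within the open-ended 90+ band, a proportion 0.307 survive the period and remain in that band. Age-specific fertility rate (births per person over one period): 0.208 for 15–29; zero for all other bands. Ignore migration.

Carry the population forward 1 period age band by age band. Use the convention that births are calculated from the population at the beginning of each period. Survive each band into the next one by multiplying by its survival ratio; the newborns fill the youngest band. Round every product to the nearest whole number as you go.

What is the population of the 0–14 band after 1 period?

468

Numbering the groups 1..7 from youngest to oldest:
Period 1:
Births: 2250 * 0.208 = 468
Group 2: 2370 * 0.971 = 2301
Group 3: 2250 * 0.971 = 2185
Group 4: 630 * 0.967 = 609
Group 5: 1760 * 0.941 = 1656
Group 6: 1780 * 0.971 = 1728
Group 7: 1960 * 0.967 + 1100 * 0.307 = 1895 + 338 = 2233
Giving 468 / 2301 / 2185 / 609 / 1656 / 1728 / 2233.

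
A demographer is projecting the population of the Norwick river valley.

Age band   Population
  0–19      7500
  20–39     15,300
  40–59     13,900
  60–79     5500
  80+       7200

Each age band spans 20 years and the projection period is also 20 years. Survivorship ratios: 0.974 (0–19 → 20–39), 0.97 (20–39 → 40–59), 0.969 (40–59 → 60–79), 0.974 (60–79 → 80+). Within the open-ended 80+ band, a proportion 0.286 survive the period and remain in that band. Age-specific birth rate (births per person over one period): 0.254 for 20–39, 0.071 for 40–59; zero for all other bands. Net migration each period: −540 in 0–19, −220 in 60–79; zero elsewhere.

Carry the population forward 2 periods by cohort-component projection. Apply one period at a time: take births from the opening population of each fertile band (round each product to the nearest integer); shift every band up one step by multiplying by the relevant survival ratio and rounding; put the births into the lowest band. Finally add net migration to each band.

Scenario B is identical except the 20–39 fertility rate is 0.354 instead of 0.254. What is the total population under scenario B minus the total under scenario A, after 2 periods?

2222

— Period 1 —
Births: 15300 × 0.254 = 3886 ; 13900 × 0.071 = 987 → 4873
20–39: 7500 × 0.974 = 7305
40–59: 15300 × 0.97 = 14841
60–79: 13900 × 0.969 = 13469
80+: 5500 × 0.974 + 7200 × 0.286 = 5357 + 2059 = 7416
Net migration: 0–19 − 540 → 4333; 60–79 − 220 → 13249
→ [4333, 7305, 14841, 13249, 7416]
— Period 2 —
Births: 7305 × 0.254 = 1855 ; 14841 × 0.071 = 1054 → 2909
20–39: 4333 × 0.974 = 4220
40–59: 7305 × 0.97 = 7086
60–79: 14841 × 0.969 = 14381
80+: 13249 × 0.974 + 7416 × 0.286 = 12905 + 2121 = 15026
Net migration: 0–19 − 540 → 2369; 60–79 − 220 → 14161
→ [2369, 4220, 7086, 14161, 15026]
Scenario A total after 2 periods: 42862
Scenario B projection —
— Period 1 —
Births: 15300 × 0.354 = 5416 ; 13900 × 0.071 = 987 → 6403
20–39: 7500 × 0.974 = 7305
40–59: 15300 × 0.97 = 14841
60–79: 13900 × 0.969 = 13469
80+: 5500 × 0.974 + 7200 × 0.286 = 5357 + 2059 = 7416
Net migration: 0–19 − 540 → 5863; 60–79 − 220 → 13249
→ [5863, 7305, 14841, 13249, 7416]
— Period 2 —
Births: 7305 × 0.354 = 2586 ; 14841 × 0.071 = 1054 → 3640
20–39: 5863 × 0.974 = 5711
40–59: 7305 × 0.97 = 7086
60–79: 14841 × 0.969 = 14381
80+: 13249 × 0.974 + 7416 × 0.286 = 12905 + 2121 = 15026
Net migration: 0–19 − 540 → 3100; 60–79 − 220 → 14161
→ [3100, 5711, 7086, 14161, 15026]
Scenario B total after 2 periods: 45084
Difference B − A = 45084 − 42862 = 2222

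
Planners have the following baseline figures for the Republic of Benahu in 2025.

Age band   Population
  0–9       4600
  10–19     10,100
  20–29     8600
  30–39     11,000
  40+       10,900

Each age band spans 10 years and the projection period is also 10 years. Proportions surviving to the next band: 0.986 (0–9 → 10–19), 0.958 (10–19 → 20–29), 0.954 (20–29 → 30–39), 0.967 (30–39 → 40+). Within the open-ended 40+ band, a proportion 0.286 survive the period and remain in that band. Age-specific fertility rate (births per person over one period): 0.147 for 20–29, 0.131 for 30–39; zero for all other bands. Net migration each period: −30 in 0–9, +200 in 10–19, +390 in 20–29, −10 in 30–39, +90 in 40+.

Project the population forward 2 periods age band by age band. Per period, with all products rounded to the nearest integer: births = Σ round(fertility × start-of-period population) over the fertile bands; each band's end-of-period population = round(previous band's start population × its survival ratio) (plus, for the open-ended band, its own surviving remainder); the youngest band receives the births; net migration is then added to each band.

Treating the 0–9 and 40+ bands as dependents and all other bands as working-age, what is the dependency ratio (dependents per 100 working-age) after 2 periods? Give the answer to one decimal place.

— Period 1 —
Births: 8600 × 0.147 = 1264, 11000 × 0.131 = 1441 — total 2705
10–19: 4600 × 0.986 = 4536
20–29: 10100 × 0.958 = 9676
30–39: 8600 × 0.954 = 8204
40+: 11000 × 0.967 + 10900 × 0.286 = 10637 + 3117 = 13754
Net migration: 0–9 − 30 → 2675; 10–19 + 200 → 4736; 20–29 + 390 → 10066; 30–39 − 10 → 8194; 40+ + 90 → 13844
→ [2675, 4736, 10066, 8194, 13844]
— Period 2 —
Births: 10066 × 0.147 = 1480, 8194 × 0.131 = 1073 — total 2553
10–19: 2675 × 0.986 = 2638
20–29: 4736 × 0.958 = 4537
30–39: 10066 × 0.954 = 9603
40+: 8194 × 0.967 + 13844 × 0.286 = 7924 + 3959 = 11883
Net migration: 0–9 − 30 → 2523; 10–19 + 200 → 2838; 20–29 + 390 → 4927; 30–39 − 10 → 9593; 40+ + 90 → 11973
→ [2523, 2838, 4927, 9593, 11973]
Dependents (band 0–9 + band 40+) = 2523 + 11973 = 14496; working-age = 17358; ratio = 14496/17358 × 100 = 83.5

83.5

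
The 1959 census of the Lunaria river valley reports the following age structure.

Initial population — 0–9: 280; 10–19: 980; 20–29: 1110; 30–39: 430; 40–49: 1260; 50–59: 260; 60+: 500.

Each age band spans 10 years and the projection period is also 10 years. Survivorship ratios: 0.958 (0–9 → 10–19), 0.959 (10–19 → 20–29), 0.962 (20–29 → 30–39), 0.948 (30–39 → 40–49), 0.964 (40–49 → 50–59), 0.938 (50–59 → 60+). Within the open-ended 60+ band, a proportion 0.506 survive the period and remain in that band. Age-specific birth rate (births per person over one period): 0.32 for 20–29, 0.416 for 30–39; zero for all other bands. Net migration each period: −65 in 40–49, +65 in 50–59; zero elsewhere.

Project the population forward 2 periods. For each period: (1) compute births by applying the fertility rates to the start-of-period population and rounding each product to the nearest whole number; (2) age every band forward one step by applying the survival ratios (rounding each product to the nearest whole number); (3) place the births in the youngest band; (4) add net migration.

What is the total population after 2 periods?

Let group 1 be 0–9 through group 7 = 60+.
Period 1:
Births: 1110 × 0.32 = 355, 430 × 0.416 = 179 → 534
Group 2: 280 × 0.958 = 268
Group 3: 980 × 0.959 = 940
Group 4: 1110 × 0.962 = 1068
Group 5: 430 × 0.948 = 408
Group 6: 1260 × 0.964 = 1215
Group 7: 260 × 0.938 + 500 × 0.506 = 244 + 253 = 497
Net migration: Group 5 − 65 → 343; Group 6 + 65 → 1280
Giving 534 / 268 / 940 / 1068 / 343 / 1280 / 497.
Period 2:
Births: 940 × 0.32 = 301, 1068 × 0.416 = 444 → 745
Group 2: 534 × 0.958 = 512
Group 3: 268 × 0.959 = 257
Group 4: 940 × 0.962 = 904
Group 5: 1068 × 0.948 = 1012
Group 6: 343 × 0.964 = 331
Group 7: 1280 × 0.938 + 497 × 0.506 = 1201 + 251 = 1452
Net migration: Group 5 − 65 → 947; Group 6 + 65 → 396
Giving 745 / 512 / 257 / 904 / 947 / 396 / 1452.
Total after period 2: 745 + 512 + 257 + 904 + 947 + 396 + 1452 = 5213

5213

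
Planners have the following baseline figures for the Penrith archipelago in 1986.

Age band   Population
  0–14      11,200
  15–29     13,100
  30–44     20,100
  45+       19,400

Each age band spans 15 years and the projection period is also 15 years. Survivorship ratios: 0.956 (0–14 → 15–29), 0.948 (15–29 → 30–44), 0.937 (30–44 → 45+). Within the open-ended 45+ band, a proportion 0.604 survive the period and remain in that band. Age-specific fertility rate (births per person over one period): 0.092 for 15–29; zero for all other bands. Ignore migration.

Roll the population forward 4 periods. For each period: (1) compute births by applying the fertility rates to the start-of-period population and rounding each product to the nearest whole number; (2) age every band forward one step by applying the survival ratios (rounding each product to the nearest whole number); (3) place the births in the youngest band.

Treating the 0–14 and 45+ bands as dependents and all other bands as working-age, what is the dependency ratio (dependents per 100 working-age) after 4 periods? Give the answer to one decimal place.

— Period 1 —
Births: 13100 × 0.092 = 1205
15–29: 11200 × 0.956 = 10707
30–44: 13100 × 0.948 = 12419
45+: 20100 × 0.937 + 19400 × 0.604 = 18834 + 11718 = 30552
End of period: [1205, 10707, 12419, 30552]
— Period 2 —
Births: 10707 × 0.092 = 985
15–29: 1205 × 0.956 = 1152
30–44: 10707 × 0.948 = 10150
45+: 12419 × 0.937 + 30552 × 0.604 = 11637 + 18453 = 30090
End of period: [985, 1152, 10150, 30090]
— Period 3 —
Births: 1152 × 0.092 = 106
15–29: 985 × 0.956 = 942
30–44: 1152 × 0.948 = 1092
45+: 10150 × 0.937 + 30090 × 0.604 = 9511 + 18174 = 27685
End of period: [106, 942, 1092, 27685]
— Period 4 —
Births: 942 × 0.092 = 87
15–29: 106 × 0.956 = 101
30–44: 942 × 0.948 = 893
45+: 1092 × 0.937 + 27685 × 0.604 = 1023 + 16722 = 17745
End of period: [87, 101, 893, 17745]
Dependents (band 0–14 + band 45+) = 87 + 17745 = 17832; working-age = 994; ratio = 17832/994 × 100 = 1794.0

1794.0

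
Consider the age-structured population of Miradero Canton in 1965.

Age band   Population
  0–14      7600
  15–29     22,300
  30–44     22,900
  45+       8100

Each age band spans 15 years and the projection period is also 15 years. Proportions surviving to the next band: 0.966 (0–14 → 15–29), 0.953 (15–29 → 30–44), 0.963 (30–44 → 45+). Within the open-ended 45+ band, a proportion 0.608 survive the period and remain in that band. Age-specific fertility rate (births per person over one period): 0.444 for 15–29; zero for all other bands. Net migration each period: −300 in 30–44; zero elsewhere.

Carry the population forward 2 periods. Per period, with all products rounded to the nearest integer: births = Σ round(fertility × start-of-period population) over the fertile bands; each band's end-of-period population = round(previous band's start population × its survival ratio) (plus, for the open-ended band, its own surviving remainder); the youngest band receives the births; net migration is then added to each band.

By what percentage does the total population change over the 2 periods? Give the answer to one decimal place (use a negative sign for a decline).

-7.9

Let band 1 be 0–14 through band 4 = 45+.
[period 1]
Births: 22300 × 0.444 = 9901
Band 2: 7600 × 0.966 = 7342
Band 3: 22300 × 0.953 = 21252
Band 4: 22900 × 0.963 + 8100 × 0.608 = 22053 + 4925 = 26978
Net migration: Band 3 − 300 → 20952
→ [9901, 7342, 20952, 26978]
[period 2]
Births: 7342 × 0.444 = 3260
Band 2: 9901 × 0.966 = 9564
Band 3: 7342 × 0.953 = 6997
Band 4: 20952 × 0.963 + 26978 × 0.608 = 20177 + 16403 = 36580
Net migration: Band 3 − 300 → 6697
→ [3260, 9564, 6697, 36580]
Total: 60900 → 56101; change = -4799; percentage change = -7.9%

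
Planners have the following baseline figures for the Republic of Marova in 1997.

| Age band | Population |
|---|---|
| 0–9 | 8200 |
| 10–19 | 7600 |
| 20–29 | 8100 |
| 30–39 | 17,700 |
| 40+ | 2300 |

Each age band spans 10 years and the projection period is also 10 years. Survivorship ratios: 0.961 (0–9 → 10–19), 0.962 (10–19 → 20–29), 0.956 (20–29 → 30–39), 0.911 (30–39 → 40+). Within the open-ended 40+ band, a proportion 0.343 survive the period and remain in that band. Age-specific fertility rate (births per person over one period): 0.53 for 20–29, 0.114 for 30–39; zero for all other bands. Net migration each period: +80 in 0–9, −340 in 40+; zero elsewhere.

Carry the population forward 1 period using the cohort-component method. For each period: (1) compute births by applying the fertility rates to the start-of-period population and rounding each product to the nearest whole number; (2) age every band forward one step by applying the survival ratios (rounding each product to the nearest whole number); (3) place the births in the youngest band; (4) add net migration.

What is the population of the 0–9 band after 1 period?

(Bands numbered youngest = 1 to oldest = 5.)
Period 1.
Births: 8100 * 0.53 = 4293  |  17700 * 0.114 = 2018 → 6311
Band 2: 8200 * 0.961 = 7880
Band 3: 7600 * 0.962 = 7311
Band 4: 8100 * 0.956 = 7744
Band 5: 17700 * 0.911 + 2300 * 0.343 = 16125 + 789 = 16914
Net migration: Band 1 + 80 → 6391; Band 5 − 340 → 16574
→ [6391, 7880, 7311, 7744, 16574]

6391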